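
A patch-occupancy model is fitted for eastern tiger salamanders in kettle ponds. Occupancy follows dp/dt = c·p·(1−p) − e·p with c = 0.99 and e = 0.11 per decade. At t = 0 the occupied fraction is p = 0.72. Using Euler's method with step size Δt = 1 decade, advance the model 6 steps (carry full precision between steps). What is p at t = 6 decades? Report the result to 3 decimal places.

Update rule: p ← p + [c·p·(1−p) − e·p]·Δt with Δt = 1.
step 1: Δp = +0.12038, p = 0.84038
step 2: Δp = +0.04036, p = 0.88074
step 3: Δp = +0.00711, p = 0.88785
step 4: Δp = +0.00092, p = 0.88876
step 5: Δp = +0.00011, p = 0.88887
step 6: Δp = +0.00001, p = 0.88889

0.889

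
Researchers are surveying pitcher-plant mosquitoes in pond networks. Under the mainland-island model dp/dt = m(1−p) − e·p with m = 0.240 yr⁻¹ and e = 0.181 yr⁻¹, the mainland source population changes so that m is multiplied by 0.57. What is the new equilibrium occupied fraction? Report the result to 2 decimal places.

Before: p* = 0.240/(0.240+0.181) = 0.5701.
After: m = 0.1368, e = 0.181; p* = 0.1368/0.3178 = 0.4305.

0.43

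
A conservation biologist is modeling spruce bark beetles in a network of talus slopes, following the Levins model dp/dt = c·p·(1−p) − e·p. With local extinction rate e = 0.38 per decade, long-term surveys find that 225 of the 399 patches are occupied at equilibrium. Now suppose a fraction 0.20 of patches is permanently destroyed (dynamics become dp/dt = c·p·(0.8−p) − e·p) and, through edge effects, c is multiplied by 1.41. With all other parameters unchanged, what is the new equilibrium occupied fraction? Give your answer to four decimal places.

Observed p* = 225/399 = 0.56391.
Balance c(1−p*) = e gives c = e/(1 − 0.56391) = 0.38/0.43609 = 0.87138.
New p* = 0.8 − e/c = 0.8 − 0.38000/1.22865 = 0.49072.

0.4907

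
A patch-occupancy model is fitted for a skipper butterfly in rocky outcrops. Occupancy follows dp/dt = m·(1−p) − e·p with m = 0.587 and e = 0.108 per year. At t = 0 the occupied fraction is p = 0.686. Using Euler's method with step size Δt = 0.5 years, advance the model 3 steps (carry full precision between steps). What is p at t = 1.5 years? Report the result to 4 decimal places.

Update rule: p ← p + [m·(1−p) − e·p]·Δt with Δt = 0.5.
step 1: Δp = +0.05511, p = 0.74112
step 2: Δp = +0.03596, p = 0.77708
step 3: Δp = +0.02347, p = 0.80054

0.8005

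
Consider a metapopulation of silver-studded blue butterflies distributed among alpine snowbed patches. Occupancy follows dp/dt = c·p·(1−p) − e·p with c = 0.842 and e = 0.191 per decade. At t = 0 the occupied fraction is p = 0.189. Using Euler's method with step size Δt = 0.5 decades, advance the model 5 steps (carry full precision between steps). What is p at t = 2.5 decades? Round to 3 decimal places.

0.473

Update rule: p ← p + [c·p·(1−p) − e·p]·Δt with Δt = 0.5.
step 1: Δp = +0.04648, p = 0.23548
step 2: Δp = +0.05330, p = 0.28879
step 3: Δp = +0.05889, p = 0.34767
step 4: Δp = +0.06228, p = 0.40995
step 5: Δp = +0.06269, p = 0.47264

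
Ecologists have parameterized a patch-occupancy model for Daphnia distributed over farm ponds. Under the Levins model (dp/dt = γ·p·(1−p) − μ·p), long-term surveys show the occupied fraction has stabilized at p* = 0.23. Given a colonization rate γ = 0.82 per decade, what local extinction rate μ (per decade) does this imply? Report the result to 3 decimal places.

At equilibrium γ(1−p*) = μ.
μ = 0.82 × (1 − 0.23) = 0.82 × 0.7700 = 0.6314.

0.631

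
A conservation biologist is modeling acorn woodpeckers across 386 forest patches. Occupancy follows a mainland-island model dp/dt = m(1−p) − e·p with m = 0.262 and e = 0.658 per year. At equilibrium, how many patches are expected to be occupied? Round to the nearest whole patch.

p* = m/(m+e) = 0.262/0.9200 = 0.2848.
Expected occupied patches = N × p* = 386 × 0.2848 = 109.93 ≈ 110.

110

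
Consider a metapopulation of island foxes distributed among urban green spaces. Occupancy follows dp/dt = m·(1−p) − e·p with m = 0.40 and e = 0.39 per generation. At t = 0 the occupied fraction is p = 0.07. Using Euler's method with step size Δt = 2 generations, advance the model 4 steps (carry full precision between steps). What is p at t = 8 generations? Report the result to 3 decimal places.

Update rule: p ← p + [m·(1−p) − e·p]·Δt with Δt = 2.
step 1: Δp = +0.68940, p = 0.75940
step 2: Δp = -0.39985, p = 0.35955
step 3: Δp = +0.23191, p = 0.59146
step 4: Δp = -0.13451, p = 0.45695

0.457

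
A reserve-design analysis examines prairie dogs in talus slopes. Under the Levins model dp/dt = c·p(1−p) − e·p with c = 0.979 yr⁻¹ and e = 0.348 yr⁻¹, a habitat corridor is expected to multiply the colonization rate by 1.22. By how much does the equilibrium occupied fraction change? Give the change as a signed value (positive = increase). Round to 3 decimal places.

0.064

Before: p* = 1 − 0.348/0.979 = 0.6445.
After the change, c = 1.19438, e = 0.348, so p* = 1 − 0.348/1.19438 = 0.7086.
Δp* = 0.7086 − 0.6445 = +0.0641.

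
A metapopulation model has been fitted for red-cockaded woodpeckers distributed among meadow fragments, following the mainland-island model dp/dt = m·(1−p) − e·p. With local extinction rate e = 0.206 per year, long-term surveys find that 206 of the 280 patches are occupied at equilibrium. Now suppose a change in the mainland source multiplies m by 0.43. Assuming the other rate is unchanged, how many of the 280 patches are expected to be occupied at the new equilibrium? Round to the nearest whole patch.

Observed p* = 206/280 = 0.73571.
Balance m(1−p*) = e·p* gives m = e·p*/(1−p*) = 0.206×0.73571/0.26429 = 0.57345.
New p* = m/(m+e) = 0.24658/(0.24658+0.20600) = 0.54483.
Expected occupied = 280 × 0.54483 = 152.55 ≈ 153.

153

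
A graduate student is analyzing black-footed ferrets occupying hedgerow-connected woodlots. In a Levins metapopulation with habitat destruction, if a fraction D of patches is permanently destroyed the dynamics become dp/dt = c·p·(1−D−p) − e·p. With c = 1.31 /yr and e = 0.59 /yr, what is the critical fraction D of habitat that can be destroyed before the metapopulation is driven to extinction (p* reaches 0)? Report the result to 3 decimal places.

The nontrivial equilibrium is p* = (1−D) − e/c; extinction occurs when this hits zero.
So D_crit = 1 − e/c = 1 − 0.59/1.31 = 1 − 0.4504 = 0.5496.
This equals the undisturbed p*, a classic result of Lande's extension.

0.550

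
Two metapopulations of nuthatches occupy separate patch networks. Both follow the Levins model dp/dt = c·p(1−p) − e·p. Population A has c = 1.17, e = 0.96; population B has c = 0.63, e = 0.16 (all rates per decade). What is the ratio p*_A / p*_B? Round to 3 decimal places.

0.241

A: p*_A = 1 − 0.96/1.17 = 0.1795.
B: p*_B = 1 − 0.16/0.63 = 0.7460.
p*_A / p*_B = 0.1795/0.7460 = 0.2406.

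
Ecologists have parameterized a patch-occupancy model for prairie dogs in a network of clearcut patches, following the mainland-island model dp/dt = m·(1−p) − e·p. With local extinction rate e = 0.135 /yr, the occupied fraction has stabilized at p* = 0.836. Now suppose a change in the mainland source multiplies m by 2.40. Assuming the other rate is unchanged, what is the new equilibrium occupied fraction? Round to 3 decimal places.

Balance m(1−p*) = e·p* gives m = e·p*/(1−p*) = 0.135×0.83600/0.16400 = 0.68817.
New p* = m/(m+e) = 1.65161/(1.65161+0.13500) = 0.92444.

0.924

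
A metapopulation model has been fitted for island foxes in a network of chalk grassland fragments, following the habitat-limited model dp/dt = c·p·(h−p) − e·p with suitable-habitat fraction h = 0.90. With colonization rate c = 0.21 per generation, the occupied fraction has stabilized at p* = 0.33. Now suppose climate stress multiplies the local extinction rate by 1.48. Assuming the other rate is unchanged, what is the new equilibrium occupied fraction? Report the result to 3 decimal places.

Balance c(h−p*) = e gives e = 0.21×(0.9 − 0.33000) = 0.11970.
New p* = 0.9 − e/c = 0.9 − 0.17716/0.21000 = 0.05638.

0.056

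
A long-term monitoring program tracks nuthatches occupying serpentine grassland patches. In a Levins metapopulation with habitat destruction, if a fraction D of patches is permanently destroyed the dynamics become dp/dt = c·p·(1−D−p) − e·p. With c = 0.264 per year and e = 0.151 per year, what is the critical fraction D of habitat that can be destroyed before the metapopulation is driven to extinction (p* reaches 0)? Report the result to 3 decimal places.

The nontrivial equilibrium is p* = (1−D) − e/c; extinction occurs when this hits zero.
So D_crit = 1 − e/c = 1 − 0.151/0.264 = 1 − 0.5720 = 0.4280.
This equals the undisturbed p*, a classic result of Lande's extension.

0.428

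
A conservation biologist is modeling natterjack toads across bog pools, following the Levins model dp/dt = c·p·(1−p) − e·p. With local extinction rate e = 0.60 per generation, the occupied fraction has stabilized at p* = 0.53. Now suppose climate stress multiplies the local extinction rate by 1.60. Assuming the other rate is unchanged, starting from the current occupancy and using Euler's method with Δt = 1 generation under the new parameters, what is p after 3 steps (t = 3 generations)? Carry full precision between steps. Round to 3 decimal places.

Balance c(1−p*) = e gives c = e/(1 − 0.53000) = 0.60/0.47000 = 1.27660.
Starting from p₀ = 0.53000; update p ← p + (dp/dt)·Δt with the new parameters.
  1  |  dp/dt·Δt = -0.190800  |  p_1 = 0.339200
  2  |  dp/dt·Δt = -0.039492  |  p_2 = 0.299708
  3  |  dp/dt·Δt = -0.019784  |  p_3 = 0.279924

0.280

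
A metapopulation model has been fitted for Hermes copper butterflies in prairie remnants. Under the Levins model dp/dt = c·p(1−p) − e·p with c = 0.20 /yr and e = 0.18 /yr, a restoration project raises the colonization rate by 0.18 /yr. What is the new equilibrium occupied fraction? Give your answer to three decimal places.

Before: p* = 1 − 0.18/0.20 = 0.1000.
After the change, c = 0.38, e = 0.18, so p* = 1 − 0.18/0.38 = 0.5263.

0.526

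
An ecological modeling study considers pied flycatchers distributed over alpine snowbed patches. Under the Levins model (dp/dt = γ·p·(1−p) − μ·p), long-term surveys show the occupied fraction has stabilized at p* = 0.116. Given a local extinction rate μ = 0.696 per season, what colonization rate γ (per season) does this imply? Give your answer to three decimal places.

At equilibrium γ(1−p*) = μ, so γ = μ/(1−p*).
γ = 0.696/(1 − 0.116) = 0.696/0.8840 = 0.7873.

0.787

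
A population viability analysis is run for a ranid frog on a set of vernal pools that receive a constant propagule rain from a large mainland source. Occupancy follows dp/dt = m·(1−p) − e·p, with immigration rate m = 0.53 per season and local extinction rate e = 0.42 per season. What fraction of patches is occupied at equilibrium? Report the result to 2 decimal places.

At equilibrium the propagule rain into empty patches balances local extinction: m(1−p*) = e·p*.
p* = m/(m+e) = 0.53/(0.53+0.42) = 0.53/0.9500 = 0.5579.

0.56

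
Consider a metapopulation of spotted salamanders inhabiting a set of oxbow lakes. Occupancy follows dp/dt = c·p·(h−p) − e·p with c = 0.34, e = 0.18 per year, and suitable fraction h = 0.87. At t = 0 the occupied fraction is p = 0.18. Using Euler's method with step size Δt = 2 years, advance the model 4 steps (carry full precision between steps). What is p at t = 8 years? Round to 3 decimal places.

Update rule: p ← p + [c·p·(h−p) − e·p]·Δt with Δt = 2.
  1  |  dp/dt·Δt = +0.019656  |  p_1 = 0.199656
  2  |  dp/dt·Δt = +0.019134  |  p_2 = 0.218790
  3  |  dp/dt·Δt = +0.018121  |  p_3 = 0.236911
  4  |  dp/dt·Δt = +0.016702  |  p_4 = 0.253613

0.254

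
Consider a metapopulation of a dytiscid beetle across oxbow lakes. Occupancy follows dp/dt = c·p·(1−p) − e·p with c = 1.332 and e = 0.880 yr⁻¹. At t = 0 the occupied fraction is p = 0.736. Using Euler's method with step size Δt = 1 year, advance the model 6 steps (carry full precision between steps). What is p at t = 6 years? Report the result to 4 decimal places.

0.3397

Update rule: p ← p + [c·p·(1−p) − e·p]·Δt with Δt = 1.
p: 0.73600 → 0.34713  (Δp = -0.38887)
p: 0.34713 → 0.34353  (Δp = -0.00360)
p: 0.34353 → 0.34161  (Δp = -0.00192)
p: 0.34161 → 0.34058  (Δp = -0.00103)
p: 0.34058 → 0.34002  (Δp = -0.00056)
p: 0.34002 → 0.33971  (Δp = -0.00031)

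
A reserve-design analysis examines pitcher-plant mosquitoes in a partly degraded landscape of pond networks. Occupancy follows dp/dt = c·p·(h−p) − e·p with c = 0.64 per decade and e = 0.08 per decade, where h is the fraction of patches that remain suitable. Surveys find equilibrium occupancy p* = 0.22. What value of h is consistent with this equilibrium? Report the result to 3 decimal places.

At equilibrium c(h−p*) = e, so h = p* + e/c.
h = 0.22 + 0.08/0.64 = 0.22 + 0.1250 = 0.3450.

0.345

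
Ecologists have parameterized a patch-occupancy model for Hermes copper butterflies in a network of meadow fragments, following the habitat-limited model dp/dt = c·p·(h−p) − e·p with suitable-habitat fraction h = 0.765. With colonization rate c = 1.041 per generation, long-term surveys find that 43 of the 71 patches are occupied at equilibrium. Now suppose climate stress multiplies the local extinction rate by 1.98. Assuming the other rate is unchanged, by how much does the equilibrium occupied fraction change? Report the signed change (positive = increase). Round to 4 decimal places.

-0.1562

Observed p* = 43/71 = 0.60563.
Balance c(h−p*) = e gives e = 1.041×(0.765 − 0.60563) = 0.16590.
New p* = 0.765 − e/c = 0.765 − 0.32848/1.04100 = 0.44946.
Δp* = 0.44946 − 0.60563 = -0.15617.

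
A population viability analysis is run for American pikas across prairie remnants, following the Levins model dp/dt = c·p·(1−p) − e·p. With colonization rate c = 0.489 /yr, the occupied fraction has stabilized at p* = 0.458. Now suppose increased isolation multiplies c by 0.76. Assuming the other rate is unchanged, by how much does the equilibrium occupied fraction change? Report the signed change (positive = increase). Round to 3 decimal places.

-0.171

Balance c(1−p*) = e gives e = 0.489×(1 − 0.45800) = 0.26504.
New p* = 1 − e/c = 1 − 0.26504/0.37164 = 0.28684.
Δp* = 0.28684 − 0.45800 = -0.17116.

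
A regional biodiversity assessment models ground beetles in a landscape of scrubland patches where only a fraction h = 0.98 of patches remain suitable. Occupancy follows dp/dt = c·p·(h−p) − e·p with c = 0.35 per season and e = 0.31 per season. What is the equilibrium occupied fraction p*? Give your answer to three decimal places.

Setting dp/dt = 0 and dividing by p* gives c·(h−p*) = e.
So p* = h − e/c = 0.98 − 0.31/0.35 = 0.98 − 0.8857 = 0.0943.

0.094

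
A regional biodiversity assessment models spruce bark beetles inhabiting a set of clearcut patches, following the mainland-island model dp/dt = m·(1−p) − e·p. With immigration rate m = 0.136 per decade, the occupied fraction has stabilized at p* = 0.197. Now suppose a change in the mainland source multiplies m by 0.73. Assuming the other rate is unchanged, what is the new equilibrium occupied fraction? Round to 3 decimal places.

0.152

Balance m(1−p*) = e·p* gives e = m(1−p*)/p* = 0.136×0.80300/0.19700 = 0.55436.
New p* = m/(m+e) = 0.09928/(0.09928+0.55436) = 0.15189.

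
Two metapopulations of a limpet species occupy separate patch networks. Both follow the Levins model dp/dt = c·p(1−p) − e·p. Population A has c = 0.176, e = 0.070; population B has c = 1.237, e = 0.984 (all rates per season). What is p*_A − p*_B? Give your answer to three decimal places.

A: p*_A = 1 − 0.070/0.176 = 0.6023.
B: p*_B = 1 − 0.984/1.237 = 0.2045.
p*_A − p*_B = 0.6023 − 0.2045 = 0.3977.

0.398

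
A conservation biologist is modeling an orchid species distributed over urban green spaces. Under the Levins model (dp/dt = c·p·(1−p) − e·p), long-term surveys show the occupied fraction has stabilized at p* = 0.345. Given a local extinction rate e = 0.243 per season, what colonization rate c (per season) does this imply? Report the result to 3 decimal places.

At equilibrium c(1−p*) = e, so c = e/(1−p*).
c = 0.243/(1 − 0.345) = 0.243/0.6550 = 0.3710.

0.371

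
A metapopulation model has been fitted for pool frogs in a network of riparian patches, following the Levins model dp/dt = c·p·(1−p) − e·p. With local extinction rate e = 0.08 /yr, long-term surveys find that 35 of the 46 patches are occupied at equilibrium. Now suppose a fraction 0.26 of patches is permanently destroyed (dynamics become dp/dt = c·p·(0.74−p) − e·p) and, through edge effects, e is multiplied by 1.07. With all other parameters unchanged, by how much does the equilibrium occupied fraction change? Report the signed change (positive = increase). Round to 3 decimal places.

-0.277

Observed p* = 35/46 = 0.76087.
Balance c(1−p*) = e gives c = e/(1 − 0.76087) = 0.08/0.23913 = 0.33455.
New p* = 0.74 − e/c = 0.74 − 0.08560/0.33455 = 0.48413.
Δp* = 0.48413 − 0.76087 = -0.27674.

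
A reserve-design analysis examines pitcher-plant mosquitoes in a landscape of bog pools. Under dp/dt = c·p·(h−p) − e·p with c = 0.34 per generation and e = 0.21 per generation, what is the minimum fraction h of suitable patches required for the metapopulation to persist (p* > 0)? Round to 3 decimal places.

p* = h − e/c is positive only when h > e/c.
h_min = e/c = 0.21/0.34 = 0.6176.

0.618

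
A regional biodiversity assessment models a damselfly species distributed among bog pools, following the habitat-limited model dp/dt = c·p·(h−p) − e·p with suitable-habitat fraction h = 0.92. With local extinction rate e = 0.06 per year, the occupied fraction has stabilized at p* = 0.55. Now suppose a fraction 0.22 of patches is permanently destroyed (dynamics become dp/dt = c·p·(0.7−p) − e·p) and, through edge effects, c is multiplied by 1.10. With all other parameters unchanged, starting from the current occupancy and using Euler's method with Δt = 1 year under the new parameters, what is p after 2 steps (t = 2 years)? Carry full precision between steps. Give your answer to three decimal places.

0.516

Balance c(h−p*) = e gives c = e/(0.92 − 0.55000) = 0.06/0.37000 = 0.16216.
Starting from p₀ = 0.55000; update p ← p + (dp/dt)·Δt with the new parameters.
p: 0.55000 → 0.53172  (Δp = -0.01828)
p: 0.53172 → 0.51577  (Δp = -0.01594)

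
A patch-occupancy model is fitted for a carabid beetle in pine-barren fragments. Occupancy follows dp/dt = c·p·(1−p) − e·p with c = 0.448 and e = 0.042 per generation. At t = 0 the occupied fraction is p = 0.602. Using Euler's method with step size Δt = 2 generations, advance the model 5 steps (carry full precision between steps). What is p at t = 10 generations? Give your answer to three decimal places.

0.906

Update rule: p ← p + [c·p·(1−p) − e·p]·Δt with Δt = 2.
  1  |  dp/dt·Δt = +0.164110  |  p_1 = 0.766110
  2  |  dp/dt·Δt = +0.096197  |  p_2 = 0.862307
  3  |  dp/dt·Δt = +0.033952  |  p_3 = 0.896259
  4  |  dp/dt·Δt = +0.008024  |  p_4 = 0.904282
  5  |  dp/dt·Δt = +0.001594  |  p_5 = 0.905877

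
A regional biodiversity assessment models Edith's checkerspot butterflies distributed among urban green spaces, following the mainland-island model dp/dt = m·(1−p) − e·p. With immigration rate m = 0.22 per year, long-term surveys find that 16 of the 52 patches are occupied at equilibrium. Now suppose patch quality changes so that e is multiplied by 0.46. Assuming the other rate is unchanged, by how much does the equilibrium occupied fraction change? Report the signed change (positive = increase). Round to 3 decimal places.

Observed p* = 16/52 = 0.30769.
Balance m(1−p*) = e·p* gives e = m(1−p*)/p* = 0.22×0.69231/0.30769 = 0.49501.
New p* = m/(m+e) = 0.22000/(0.22000+0.22770) = 0.49140.
Δp* = 0.49140 − 0.30769 = +0.18371.

0.184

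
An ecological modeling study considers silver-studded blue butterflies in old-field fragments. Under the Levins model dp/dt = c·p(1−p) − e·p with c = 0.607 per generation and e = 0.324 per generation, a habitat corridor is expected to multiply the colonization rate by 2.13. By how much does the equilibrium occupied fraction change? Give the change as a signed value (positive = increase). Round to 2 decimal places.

Before: p* = 1 − 0.324/0.607 = 0.4662.
After the change, c = 1.29291, e = 0.324, so p* = 1 − 0.324/1.29291 = 0.7494.
Δp* = 0.7494 − 0.4662 = +0.2832.

0.28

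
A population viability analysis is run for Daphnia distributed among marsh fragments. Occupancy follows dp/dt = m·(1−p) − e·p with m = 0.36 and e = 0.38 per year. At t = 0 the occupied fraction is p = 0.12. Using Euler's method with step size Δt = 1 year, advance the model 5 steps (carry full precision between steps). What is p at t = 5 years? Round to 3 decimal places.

Update rule: p ← p + [m·(1−p) − e·p]·Δt with Δt = 1.
step 1: Δp = +0.27120, p = 0.39120
step 2: Δp = +0.07051, p = 0.46171
step 3: Δp = +0.01833, p = 0.48005
step 4: Δp = +0.00477, p = 0.48481
step 5: Δp = +0.00124, p = 0.48605

0.486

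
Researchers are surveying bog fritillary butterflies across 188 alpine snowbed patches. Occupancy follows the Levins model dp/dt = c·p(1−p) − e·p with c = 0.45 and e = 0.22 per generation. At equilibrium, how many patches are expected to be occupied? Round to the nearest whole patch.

p* = 1 − e/c = 1 − 0.22/0.45 = 0.5111.
Expected occupied patches = N × p* = 188 × 0.5111 = 96.09 ≈ 96.

96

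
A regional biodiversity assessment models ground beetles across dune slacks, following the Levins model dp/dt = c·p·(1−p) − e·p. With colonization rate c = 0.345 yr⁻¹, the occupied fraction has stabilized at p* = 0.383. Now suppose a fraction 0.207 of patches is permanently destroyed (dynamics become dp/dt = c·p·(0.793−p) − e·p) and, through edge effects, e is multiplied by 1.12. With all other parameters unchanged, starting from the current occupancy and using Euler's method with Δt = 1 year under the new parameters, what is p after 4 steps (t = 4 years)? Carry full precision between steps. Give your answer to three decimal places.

Balance c(1−p*) = e gives e = 0.345×(1 − 0.38300) = 0.21286.
Starting from p₀ = 0.38300; update p ← p + (dp/dt)·Δt with the new parameters.
step 1: Δp = -0.03714, p = 0.34586
step 2: Δp = -0.02910, p = 0.31676
step 3: Δp = -0.02347, p = 0.29329
step 4: Δp = -0.01936, p = 0.27393

0.274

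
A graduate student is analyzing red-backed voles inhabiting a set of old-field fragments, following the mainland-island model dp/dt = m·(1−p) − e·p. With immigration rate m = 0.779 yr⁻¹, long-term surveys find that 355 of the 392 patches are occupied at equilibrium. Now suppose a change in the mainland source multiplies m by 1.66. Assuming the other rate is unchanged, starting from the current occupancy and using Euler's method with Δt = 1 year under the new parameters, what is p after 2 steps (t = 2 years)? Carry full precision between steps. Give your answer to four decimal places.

Observed p* = 355/392 = 0.90561.
Balance m(1−p*) = e·p* gives e = m(1−p*)/p* = 0.779×0.09439/0.90561 = 0.08119.
Starting from p₀ = 0.90561; update p ← p + (dp/dt)·Δt with the new parameters.
step 1: Δp = +0.04853, p = 0.95414
step 2: Δp = -0.01817, p = 0.93598

0.9360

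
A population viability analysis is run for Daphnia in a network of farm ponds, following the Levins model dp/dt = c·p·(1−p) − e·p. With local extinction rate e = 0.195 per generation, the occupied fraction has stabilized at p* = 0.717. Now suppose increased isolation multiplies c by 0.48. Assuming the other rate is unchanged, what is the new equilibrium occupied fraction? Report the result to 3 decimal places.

0.410

Balance c(1−p*) = e gives c = e/(1 − 0.71700) = 0.195/0.28300 = 0.68905.
New p* = 1 − e/c = 1 − 0.19500/0.33074 = 0.41041.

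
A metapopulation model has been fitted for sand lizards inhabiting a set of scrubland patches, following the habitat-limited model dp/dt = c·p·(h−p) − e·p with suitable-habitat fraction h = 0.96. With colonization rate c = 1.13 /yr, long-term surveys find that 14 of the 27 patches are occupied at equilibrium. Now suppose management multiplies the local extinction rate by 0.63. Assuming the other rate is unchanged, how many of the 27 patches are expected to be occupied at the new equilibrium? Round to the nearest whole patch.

18

Observed p* = 14/27 = 0.51852.
Balance c(h−p*) = e gives e = 1.13×(0.96 − 0.51852) = 0.49887.
New p* = 0.96 − e/c = 0.96 − 0.31429/1.13000 = 0.68187.
Expected occupied = 27 × 0.68187 = 18.41 ≈ 18.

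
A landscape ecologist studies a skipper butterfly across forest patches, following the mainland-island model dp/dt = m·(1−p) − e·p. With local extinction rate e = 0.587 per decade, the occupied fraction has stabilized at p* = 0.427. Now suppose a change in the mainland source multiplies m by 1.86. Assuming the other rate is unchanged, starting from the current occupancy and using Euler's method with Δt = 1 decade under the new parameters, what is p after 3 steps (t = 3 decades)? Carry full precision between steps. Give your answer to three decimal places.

Balance m(1−p*) = e·p* gives m = e·p*/(1−p*) = 0.587×0.42700/0.57300 = 0.43743.
Starting from p₀ = 0.42700; update p ← p + (dp/dt)·Δt with the new parameters.
t = 1: p = 0.42700 + (+0.21556) = 0.64256
t = 2: p = 0.64256 + (-0.08636) = 0.55620
t = 3: p = 0.55620 + (+0.03460) = 0.59080

0.591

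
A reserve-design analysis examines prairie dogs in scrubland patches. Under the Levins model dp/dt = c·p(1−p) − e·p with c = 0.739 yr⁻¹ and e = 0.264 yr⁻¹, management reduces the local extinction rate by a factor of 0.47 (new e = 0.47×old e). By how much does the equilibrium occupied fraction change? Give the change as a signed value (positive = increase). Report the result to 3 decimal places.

0.189

Before: p* = 1 − 0.264/0.739 = 0.6428.
After the change, c = 0.739, e = 0.12408, so p* = 1 − 0.12408/0.739 = 0.8321.
Δp* = 0.8321 − 0.6428 = +0.1893.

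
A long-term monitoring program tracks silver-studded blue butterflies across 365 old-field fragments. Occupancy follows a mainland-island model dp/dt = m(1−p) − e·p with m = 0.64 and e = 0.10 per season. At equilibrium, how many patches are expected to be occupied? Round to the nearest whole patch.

316

p* = m/(m+e) = 0.64/0.7400 = 0.8649.
Expected occupied patches = N × p* = 365 × 0.8649 = 315.68 ≈ 316.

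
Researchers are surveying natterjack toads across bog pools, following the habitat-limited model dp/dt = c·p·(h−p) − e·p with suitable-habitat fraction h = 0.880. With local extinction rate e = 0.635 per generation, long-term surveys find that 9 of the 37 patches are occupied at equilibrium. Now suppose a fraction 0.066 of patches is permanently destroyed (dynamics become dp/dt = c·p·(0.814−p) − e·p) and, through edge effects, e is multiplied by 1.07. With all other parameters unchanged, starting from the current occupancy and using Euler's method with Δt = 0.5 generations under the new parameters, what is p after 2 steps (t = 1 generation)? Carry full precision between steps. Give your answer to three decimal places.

Observed p* = 9/37 = 0.24324.
Balance c(h−p*) = e gives c = e/(0.88 − 0.24324) = 0.635/0.63676 = 0.99724.
Starting from p₀ = 0.24324; update p ← p + (dp/dt)·Δt with the new parameters.
  1  |  dp/dt·Δt = -0.013411  |  p_1 = 0.229832
  2  |  dp/dt·Δt = -0.011135  |  p_2 = 0.218698

0.219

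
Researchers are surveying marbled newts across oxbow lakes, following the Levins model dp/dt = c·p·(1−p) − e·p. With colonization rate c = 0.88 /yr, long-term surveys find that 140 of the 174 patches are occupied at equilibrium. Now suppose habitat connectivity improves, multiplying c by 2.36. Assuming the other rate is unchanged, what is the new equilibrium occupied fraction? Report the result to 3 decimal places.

Observed p* = 140/174 = 0.80460.
Balance c(1−p*) = e gives e = 0.88×(1 − 0.80460) = 0.17195.
New p* = 1 − e/c = 1 − 0.17195/2.07680 = 0.91720.

0.917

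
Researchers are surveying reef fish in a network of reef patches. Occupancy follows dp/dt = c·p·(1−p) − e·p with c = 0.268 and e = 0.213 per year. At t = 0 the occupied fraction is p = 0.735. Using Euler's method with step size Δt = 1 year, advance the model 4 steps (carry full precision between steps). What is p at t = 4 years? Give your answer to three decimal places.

0.465

Update rule: p ← p + [c·p·(1−p) − e·p]·Δt with Δt = 1.
t = 1: p = 0.73500 + (-0.10436) = 0.63064
t = 2: p = 0.63064 + (-0.07190) = 0.55874
t = 3: p = 0.55874 + (-0.05294) = 0.50581
t = 4: p = 0.50581 + (-0.04075) = 0.46506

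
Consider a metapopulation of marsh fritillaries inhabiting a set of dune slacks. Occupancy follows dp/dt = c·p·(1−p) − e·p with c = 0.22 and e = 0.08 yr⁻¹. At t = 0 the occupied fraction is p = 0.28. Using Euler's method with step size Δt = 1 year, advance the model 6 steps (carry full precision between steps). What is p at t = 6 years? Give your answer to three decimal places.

Update rule: p ← p + [c·p·(1−p) − e·p]·Δt with Δt = 1.
p: 0.28000 → 0.30195  (Δp = +0.02195)
p: 0.30195 → 0.32417  (Δp = +0.02221)
p: 0.32417 → 0.34643  (Δp = +0.02226)
p: 0.34643 → 0.36853  (Δp = +0.02210)
p: 0.36853 → 0.39024  (Δp = +0.02172)
p: 0.39024 → 0.41137  (Δp = +0.02113)

0.411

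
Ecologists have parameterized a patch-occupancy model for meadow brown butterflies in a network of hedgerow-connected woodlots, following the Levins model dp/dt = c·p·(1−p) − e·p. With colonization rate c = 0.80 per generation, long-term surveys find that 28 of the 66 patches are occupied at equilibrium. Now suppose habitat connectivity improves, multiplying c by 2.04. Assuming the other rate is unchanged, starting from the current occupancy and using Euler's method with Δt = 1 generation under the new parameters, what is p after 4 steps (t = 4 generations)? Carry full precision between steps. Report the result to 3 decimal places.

Observed p* = 28/66 = 0.42424.
Balance c(1−p*) = e gives e = 0.80×(1 − 0.42424) = 0.46061.
Starting from p₀ = 0.42424; update p ← p + (dp/dt)·Δt with the new parameters.
p: 0.42424 → 0.62747  (Δp = +0.20322)
p: 0.62747 → 0.71994  (Δp = +0.09247)
p: 0.71994 → 0.71739  (Δp = -0.00255)
p: 0.71739 → 0.71783  (Δp = +0.00044)

0.718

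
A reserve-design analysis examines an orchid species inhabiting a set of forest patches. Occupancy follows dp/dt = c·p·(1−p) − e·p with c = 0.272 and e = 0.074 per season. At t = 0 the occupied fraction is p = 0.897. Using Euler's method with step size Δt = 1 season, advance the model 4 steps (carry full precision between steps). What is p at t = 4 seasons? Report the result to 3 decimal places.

Update rule: p ← p + [c·p·(1−p) − e·p]·Δt with Δt = 1.
  1  |  dp/dt·Δt = -0.041248  |  p_1 = 0.855752
  2  |  dp/dt·Δt = -0.029750  |  p_2 = 0.826002
  3  |  dp/dt·Δt = -0.022032  |  p_3 = 0.803971
  4  |  dp/dt·Δt = -0.016626  |  p_4 = 0.787345

0.787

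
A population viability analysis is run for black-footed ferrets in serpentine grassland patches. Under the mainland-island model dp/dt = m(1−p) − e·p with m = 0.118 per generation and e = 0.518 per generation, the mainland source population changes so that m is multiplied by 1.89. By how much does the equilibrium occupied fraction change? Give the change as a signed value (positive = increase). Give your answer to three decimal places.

Before: p* = 0.118/(0.118+0.518) = 0.1855.
After: m = 0.22302, e = 0.518; p* = 0.22302/0.7410 = 0.3010.
Δp* = 0.3010 − 0.1855 = +0.1154.

0.115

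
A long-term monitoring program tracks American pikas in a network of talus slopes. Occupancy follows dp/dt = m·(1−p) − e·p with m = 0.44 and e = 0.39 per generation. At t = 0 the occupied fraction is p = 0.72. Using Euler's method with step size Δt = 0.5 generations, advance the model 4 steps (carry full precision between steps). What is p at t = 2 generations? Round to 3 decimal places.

Update rule: p ← p + [m·(1−p) − e·p]·Δt with Δt = 0.5.
p: 0.72000 → 0.64120  (Δp = -0.07880)
p: 0.64120 → 0.59510  (Δp = -0.04610)
p: 0.59510 → 0.56813  (Δp = -0.02697)
p: 0.56813 → 0.55236  (Δp = -0.01578)

0.552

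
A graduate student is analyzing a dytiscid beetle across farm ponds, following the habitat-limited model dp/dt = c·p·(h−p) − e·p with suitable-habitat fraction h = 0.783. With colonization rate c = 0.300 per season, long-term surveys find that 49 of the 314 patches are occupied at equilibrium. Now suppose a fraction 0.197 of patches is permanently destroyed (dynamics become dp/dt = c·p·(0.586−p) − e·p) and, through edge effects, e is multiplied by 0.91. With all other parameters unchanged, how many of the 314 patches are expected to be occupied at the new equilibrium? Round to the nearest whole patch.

5

Observed p* = 49/314 = 0.15605.
Balance c(h−p*) = e gives e = 0.300×(0.783 − 0.15605) = 0.18809.
New p* = 0.586 − e/c = 0.586 − 0.17116/0.30000 = 0.01547.
Expected occupied = 314 × 0.01547 = 4.86 ≈ 5.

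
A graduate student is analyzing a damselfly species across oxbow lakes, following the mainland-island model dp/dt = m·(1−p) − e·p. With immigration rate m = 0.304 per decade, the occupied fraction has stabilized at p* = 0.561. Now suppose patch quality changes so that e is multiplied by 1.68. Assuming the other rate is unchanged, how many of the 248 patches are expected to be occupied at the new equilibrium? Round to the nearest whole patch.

107

Balance m(1−p*) = e·p* gives e = m(1−p*)/p* = 0.304×0.43900/0.56100 = 0.23789.
New p* = m/(m+e) = 0.30400/(0.30400+0.39966) = 0.43203.
Expected occupied = 248 × 0.43203 = 107.14 ≈ 107.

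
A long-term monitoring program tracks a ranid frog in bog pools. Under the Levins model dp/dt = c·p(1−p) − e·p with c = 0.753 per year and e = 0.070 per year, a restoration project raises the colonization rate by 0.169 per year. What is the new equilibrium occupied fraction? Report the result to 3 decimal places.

0.924

Before: p* = 1 − 0.070/0.753 = 0.9070.
After the change, c = 0.922, e = 0.07, so p* = 1 − 0.07/0.922 = 0.9241.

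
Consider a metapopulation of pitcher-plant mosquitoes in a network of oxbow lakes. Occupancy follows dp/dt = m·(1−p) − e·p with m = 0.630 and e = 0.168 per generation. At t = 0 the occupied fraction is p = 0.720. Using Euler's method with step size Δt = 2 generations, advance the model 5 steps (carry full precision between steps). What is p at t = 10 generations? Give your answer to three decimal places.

Update rule: p ← p + [m·(1−p) − e·p]·Δt with Δt = 2.
t = 2: p = 0.72000 + (+0.11088) = 0.83088
t = 4: p = 0.83088 + (-0.06608) = 0.76480
t = 6: p = 0.76480 + (+0.03939) = 0.80418
t = 8: p = 0.80418 + (-0.02347) = 0.78071
t = 10: p = 0.78071 + (+0.01399) = 0.79470

0.795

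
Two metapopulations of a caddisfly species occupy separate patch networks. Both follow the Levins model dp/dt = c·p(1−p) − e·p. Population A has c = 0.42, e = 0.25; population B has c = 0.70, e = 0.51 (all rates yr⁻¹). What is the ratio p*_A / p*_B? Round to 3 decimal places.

1.491

A: p*_A = 1 − 0.25/0.42 = 0.4048.
B: p*_B = 1 − 0.51/0.70 = 0.2714.
p*_A / p*_B = 0.4048/0.2714 = 1.4912.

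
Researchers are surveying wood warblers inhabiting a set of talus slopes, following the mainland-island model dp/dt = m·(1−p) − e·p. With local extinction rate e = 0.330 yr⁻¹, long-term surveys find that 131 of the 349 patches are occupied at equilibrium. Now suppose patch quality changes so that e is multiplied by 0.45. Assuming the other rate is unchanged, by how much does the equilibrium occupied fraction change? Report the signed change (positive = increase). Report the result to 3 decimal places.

Observed p* = 131/349 = 0.37536.
Balance m(1−p*) = e·p* gives m = e·p*/(1−p*) = 0.330×0.37536/0.62464 = 0.19830.
New p* = m/(m+e) = 0.19830/(0.19830+0.14850) = 0.57180.
Δp* = 0.57180 − 0.37536 = +0.19644.

0.196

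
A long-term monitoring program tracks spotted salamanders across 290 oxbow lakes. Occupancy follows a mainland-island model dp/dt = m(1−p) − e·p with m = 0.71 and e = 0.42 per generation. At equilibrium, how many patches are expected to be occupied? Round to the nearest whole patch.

p* = m/(m+e) = 0.71/1.1300 = 0.6283.
Expected occupied patches = N × p* = 290 × 0.6283 = 182.21 ≈ 182.

182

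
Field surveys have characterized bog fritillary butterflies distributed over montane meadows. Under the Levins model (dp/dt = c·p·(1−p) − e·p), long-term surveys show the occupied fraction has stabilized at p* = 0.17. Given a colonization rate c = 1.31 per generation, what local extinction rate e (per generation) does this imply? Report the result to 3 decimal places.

At equilibrium c(1−p*) = e.
e = 1.31 × (1 − 0.17) = 1.31 × 0.8300 = 1.0873.

1.087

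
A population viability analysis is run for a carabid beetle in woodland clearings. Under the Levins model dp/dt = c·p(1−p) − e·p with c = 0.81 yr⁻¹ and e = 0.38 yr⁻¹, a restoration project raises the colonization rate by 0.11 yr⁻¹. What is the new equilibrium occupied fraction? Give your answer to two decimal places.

0.59

Before: p* = 1 − 0.38/0.81 = 0.5309.
After the change, c = 0.92, e = 0.38, so p* = 1 − 0.38/0.92 = 0.5870.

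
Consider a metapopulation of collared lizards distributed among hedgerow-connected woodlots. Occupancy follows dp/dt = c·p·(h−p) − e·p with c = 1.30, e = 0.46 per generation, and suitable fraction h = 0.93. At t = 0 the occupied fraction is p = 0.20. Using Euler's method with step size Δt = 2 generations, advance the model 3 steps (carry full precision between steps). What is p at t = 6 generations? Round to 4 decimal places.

Update rule: p ← p + [c·p·(h−p) − e·p]·Δt with Δt = 2.
p: 0.20000 → 0.39560  (Δp = +0.19560)
p: 0.39560 → 0.58131  (Δp = +0.18571)
p: 0.58131 → 0.57352  (Δp = -0.00779)

0.5735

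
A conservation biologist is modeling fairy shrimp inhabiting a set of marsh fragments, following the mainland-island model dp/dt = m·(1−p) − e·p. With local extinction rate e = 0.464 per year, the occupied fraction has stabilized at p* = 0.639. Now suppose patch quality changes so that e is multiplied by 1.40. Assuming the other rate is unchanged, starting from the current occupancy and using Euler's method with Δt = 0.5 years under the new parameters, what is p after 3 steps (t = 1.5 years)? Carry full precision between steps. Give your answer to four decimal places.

Balance m(1−p*) = e·p* gives m = e·p*/(1−p*) = 0.464×0.63900/0.36100 = 0.82132.
Starting from p₀ = 0.63900; update p ← p + (dp/dt)·Δt with the new parameters.
step 1: Δp = -0.05930, p = 0.57970
step 2: Δp = -0.01569, p = 0.56401
step 3: Δp = -0.00415, p = 0.55986

0.5599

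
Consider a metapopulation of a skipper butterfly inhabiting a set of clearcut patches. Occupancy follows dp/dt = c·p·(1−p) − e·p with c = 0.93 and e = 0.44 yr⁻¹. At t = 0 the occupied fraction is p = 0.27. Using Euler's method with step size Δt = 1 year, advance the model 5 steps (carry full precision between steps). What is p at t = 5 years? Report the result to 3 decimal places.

0.499

Update rule: p ← p + [c·p·(1−p) − e·p]·Δt with Δt = 1.
step 1: Δp = +0.06450, p = 0.33450
step 2: Δp = +0.05985, p = 0.39435
step 3: Δp = +0.04861, p = 0.44296
step 4: Δp = +0.03457, p = 0.47753
step 5: Δp = +0.02192, p = 0.49945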